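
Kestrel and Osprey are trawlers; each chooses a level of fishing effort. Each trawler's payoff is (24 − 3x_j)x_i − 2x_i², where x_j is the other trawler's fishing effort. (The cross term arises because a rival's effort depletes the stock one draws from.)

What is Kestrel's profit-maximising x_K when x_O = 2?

4.5

Kestrel's payoff is (24 − 3x_O)x_K − 2x_K².
∂π/∂x_K = 24 − 3x_O − 4x_K = 0, so x_K = 6 − 0.75x_O.
At x_O = 2: x_K = 6 − 0.75·2 = 4.5.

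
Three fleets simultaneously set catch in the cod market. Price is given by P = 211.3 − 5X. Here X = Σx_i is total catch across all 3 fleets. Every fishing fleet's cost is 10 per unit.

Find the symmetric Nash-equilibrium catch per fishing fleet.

10.065

A representative fishing fleet's profit is π_i = x_i(211.3 − 5X) − 10x_i, with X = x_i + Σ_{j≠i} x_j.
First-order condition: 201.3 − 10x_i − 5Σ_{j≠i} x_j = 0.
In a symmetric equilibrium every fishing fleet chooses the same x, so Σ_{j≠i} x_j = 2x. The condition becomes 201.3 − 20x = 0, giving x = 201.3/20 = 10.065.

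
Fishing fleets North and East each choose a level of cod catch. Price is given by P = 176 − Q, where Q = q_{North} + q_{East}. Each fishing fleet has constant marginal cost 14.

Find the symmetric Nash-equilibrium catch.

54

Fishing fleet North's profit: π = q_{North}(176 − (q_{North} + q_{East})) − 14q_{North}.
∂π/∂q_{North} = 162 − 2q_{North} − q_{East} = 0, so q_{North} = 81 − 0.5q_{East}.
The game is symmetric, so in equilibrium q_{East} = q_{North}: the reaction function gives 1.5q_{North} = 81, hence q_{North} = 54.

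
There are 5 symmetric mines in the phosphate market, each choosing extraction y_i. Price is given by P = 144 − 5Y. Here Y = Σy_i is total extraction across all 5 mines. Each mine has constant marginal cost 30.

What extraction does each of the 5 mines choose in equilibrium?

A representative mine's profit is π_i = y_i(144 − 5Y) − 30y_i, with Y = y_i + Σ_{j≠i} y_j.
First-order condition: 114 − 10y_i − 5Σ_{j≠i} y_j = 0.
Imposing symmetry (y_j = y for all j) turns Σ_{j≠i} y_j into 4y, so 114 = 30y and y = 3.8.

3.8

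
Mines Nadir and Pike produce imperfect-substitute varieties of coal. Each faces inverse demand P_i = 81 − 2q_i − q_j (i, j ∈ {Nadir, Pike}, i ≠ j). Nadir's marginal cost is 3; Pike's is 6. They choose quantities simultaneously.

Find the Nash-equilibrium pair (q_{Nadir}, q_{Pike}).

15.8, 14.8

Mine Nadir's profit: π = q_{Nadir}(81 − 2q_{Nadir} − q_{Pike}) − 3q_{Nadir}.
∂π/∂q_{Nadir} = 78 − 4q_{Nadir} − q_{Pike} = 0 ⇒ q_{Nadir} = 19.5 − 0.25q_{Pike}.
Similarly q_{Pike} = 18.75 − 0.25q_{Nadir}.
Solving the two reaction functions simultaneously: (1 − (−0.25)(−0.25))q_{Nadir} = 19.5 − 0.25·18.75, so 0.9375q_{Nadir} = 14.8125 and q_{Nadir} = 15.8.
Then q_{Pike} = 18.75 − 0.25·15.8 = 14.8.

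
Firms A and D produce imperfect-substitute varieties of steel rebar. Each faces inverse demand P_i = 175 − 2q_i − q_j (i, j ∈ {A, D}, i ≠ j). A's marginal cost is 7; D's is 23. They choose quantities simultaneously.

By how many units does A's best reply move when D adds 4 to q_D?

-1

Firm A's profit: π = q_A(175 − 2q_A − q_D) − 7q_A.
∂π/∂q_A = 168 − 4q_A − q_D = 0 ⇒ q_A = 42 − 0.25q_D.
The reaction-function slope is −0.25, so a 4-unit rise in q_D moves q_A by −0.25 × 4 = −1. A's best response falls — the actions are strategic substitutes.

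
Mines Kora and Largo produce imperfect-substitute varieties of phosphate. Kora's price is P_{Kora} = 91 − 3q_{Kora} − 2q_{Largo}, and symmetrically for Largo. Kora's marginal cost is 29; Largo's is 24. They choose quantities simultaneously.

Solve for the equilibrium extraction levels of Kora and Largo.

Mine Kora's profit: π = q_{Kora}(91 − 3q_{Kora} − 2q_{Largo}) − 29q_{Kora}.
∂π/∂q_{Kora} = 62 − 6q_{Kora} − 2q_{Largo} = 0 ⇒ q_{Kora} = 31/3 − (1/3)q_{Largo}.
Similarly q_{Largo} = 67/6 − (1/3)q_{Kora}.
Plugging q_{Largo} into Kora's best response: q_{Kora} = 31/3 − (1/3)(67/6 − (1/3)q_{Kora}) ⇒ (8/9)q_{Kora} = 119/18, so q_{Kora} = 7.4375.
Then q_{Largo} = 67/6 − (1/3)·7.4375 = 8.6875.

7.4375, 8.6875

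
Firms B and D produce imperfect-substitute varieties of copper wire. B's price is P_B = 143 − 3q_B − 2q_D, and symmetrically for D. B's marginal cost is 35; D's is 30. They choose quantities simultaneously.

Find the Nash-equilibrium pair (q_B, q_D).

Firm B's profit: π = q_B(143 − 3q_B − 2q_D) − 35q_B.
∂π/∂q_B = 108 − 6q_B − 2q_D = 0 ⇒ q_B = 18 − (1/3)q_D.
Similarly q_D = 113/6 − (1/3)q_B.
Solving the two reaction functions simultaneously: (1 − (−1/3)(−1/3))q_B = 18 − (1/3)·(113/6), so (8/9)q_B = 211/18 and q_B = 13.1875.
Then q_D = 113/6 − (1/3)·13.1875 = 14.4375.

13.1875, 14.4375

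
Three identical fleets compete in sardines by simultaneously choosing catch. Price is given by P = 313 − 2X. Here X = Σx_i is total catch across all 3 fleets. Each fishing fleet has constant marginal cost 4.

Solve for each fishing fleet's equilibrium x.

38.625

A representative fishing fleet's profit is π_i = x_i(313 − 2X) − 4x_i, with X = x_i + Σ_{j≠i} x_j.
First-order condition: 309 − 4x_i − 2Σ_{j≠i} x_j = 0.
In a symmetric equilibrium every fishing fleet chooses the same x, so Σ_{j≠i} x_j = 2x. The condition becomes 309 − 8x = 0, giving x = 309/8 = 38.625.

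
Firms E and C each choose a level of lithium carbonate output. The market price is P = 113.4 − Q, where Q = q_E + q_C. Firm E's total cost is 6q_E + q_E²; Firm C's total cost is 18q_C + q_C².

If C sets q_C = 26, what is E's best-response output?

20.35

Firm E's profit: π = q_E(113.4 − (q_E + q_C)) − 6q_E − q_E².
∂π/∂q_E = 107.4 − 4q_E − q_C = 0, so q_E = 26.85 − 0.25q_C.
At q_C = 26: q_E = 26.85 − 0.25·26 = 20.35.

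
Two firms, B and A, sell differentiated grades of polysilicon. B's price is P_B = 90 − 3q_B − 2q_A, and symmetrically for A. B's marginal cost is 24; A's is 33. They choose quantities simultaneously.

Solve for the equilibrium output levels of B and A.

8.8125, 6.5625

Firm B's profit: π = q_B(90 − 3q_B − 2q_A) − 24q_B.
∂π/∂q_B = 66 − 6q_B − 2q_A = 0 ⇒ q_B = 11 − (1/3)q_A.
Similarly q_A = 9.5 − (1/3)q_B.
Substituting the second reaction function into the first: q_B = 11 − (1/3)(9.5 − (1/3)q_B), which gives (8/9)q_B = 47/6 ⇒ q_B = 8.8125.
Then q_A = 9.5 − (1/3)·8.8125 = 6.5625.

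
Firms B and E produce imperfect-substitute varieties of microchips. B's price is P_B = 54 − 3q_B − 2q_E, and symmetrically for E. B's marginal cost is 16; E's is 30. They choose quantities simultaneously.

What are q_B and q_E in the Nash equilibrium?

Firm B's profit: π = q_B(54 − 3q_B − 2q_E) − 16q_B.
∂π/∂q_B = 38 − 6q_B − 2q_E = 0 ⇒ q_B = 19/3 − (1/3)q_E.
Similarly q_E = 4 − (1/3)q_B.
Plugging q_E into B's best response: q_B = 19/3 − (1/3)(4 − (1/3)q_B) ⇒ (8/9)q_B = 5, so q_B = 5.625.
Then q_E = 4 − (1/3)·5.625 = 2.125.

5.625, 2.125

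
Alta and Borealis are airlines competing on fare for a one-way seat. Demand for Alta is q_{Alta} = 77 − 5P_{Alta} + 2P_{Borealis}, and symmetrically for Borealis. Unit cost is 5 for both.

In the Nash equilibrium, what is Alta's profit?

300.3125

Alta's profit: π = (P_{Alta} − 5)(77 − 5P_{Alta} + 2P_{Borealis}).
∂π/∂P_{Alta} = 102 − 10P_{Alta} + 2P_{Borealis} = 0 ⇒ P_{Alta} = 10.2 + 0.2P_{Borealis}.
Setting P_{Alta} = P_{Borealis} in the reaction function: P_{Alta} = 10.2 + 0.2P_{Alta}, so P_{Alta} = 10.2 / 0.8 = 12.75.
q_{Alta} = 77 − 5·12.75 + 2·12.75 = 38.75.
Profit = (12.75 − 5)·38.75 = 300.3125.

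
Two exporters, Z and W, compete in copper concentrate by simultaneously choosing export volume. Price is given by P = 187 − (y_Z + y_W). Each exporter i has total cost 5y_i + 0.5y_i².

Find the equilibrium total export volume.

Exporter Z's profit: π = y_Z(187 − (y_Z + y_W)) − 5y_Z − 0.5y_Z².
∂π/∂y_Z = 182 − 3y_Z − y_W = 0, so y_Z = 182/3 − (1/3)y_W.
The game is symmetric, so in equilibrium y_W = y_Z: the reaction function gives (4/3)y_Z = 182/3, hence y_Z = 45.5.
Total export volume: 45.5 + 45.5 = 91.

91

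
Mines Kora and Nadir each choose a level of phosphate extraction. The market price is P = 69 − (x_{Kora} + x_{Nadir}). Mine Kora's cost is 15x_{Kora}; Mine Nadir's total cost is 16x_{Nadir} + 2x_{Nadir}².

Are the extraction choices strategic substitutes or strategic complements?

strategic substitutes

Mine Kora's profit: π = x_{Kora}(69 − (x_{Kora} + x_{Nadir})) − 15x_{Kora}.
∂π/∂x_{Kora} = 54 − 2x_{Kora} − x_{Nadir} = 0, so x_{Kora} = 27 − 0.5x_{Nadir}.
The best-response slope dx_{Kora}/dx_{Nadir} = −0.5 < 0: the reaction function is downward-sloping, so the choices are strategic substitutes.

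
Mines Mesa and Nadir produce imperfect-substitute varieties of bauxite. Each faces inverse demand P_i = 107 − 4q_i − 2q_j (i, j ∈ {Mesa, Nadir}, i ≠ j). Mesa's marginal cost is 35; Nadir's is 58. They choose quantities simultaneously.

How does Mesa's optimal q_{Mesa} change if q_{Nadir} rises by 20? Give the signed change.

-5

Mine Mesa's profit: π = q_{Mesa}(107 − 4q_{Mesa} − 2q_{Nadir}) − 35q_{Mesa}.
∂π/∂q_{Mesa} = 72 − 8q_{Mesa} − 2q_{Nadir} = 0 ⇒ q_{Mesa} = 9 − 0.25q_{Nadir}.
The reaction-function slope is −0.25, so a 20-unit rise in q_{Nadir} moves q_{Mesa} by −0.25 × 20 = −5. Mesa's best response falls — the actions are strategic substitutes.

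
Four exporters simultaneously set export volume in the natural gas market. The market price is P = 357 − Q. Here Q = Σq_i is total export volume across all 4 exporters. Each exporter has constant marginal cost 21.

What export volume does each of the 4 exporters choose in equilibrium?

67.2

A representative exporter's profit is π_i = q_i(357 − Q) − 21q_i, with Q = q_i + Σ_{j≠i} q_j.
First-order condition: 336 − 2q_i − Σ_{j≠i} q_j = 0.
In a symmetric equilibrium every exporter chooses the same q, so Σ_{j≠i} q_j = 3q. The condition becomes 336 − 5q = 0, giving q = 336/5 = 67.2.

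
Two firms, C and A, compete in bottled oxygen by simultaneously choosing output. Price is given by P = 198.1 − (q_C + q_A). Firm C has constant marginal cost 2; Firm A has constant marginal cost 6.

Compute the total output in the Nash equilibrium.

129.4

Firm C's profit: π = q_C(198.1 − (q_C + q_A)) − 2q_C.
∂π/∂q_C = 196.1 − 2q_C − q_A = 0, so q_C = 98.05 − 0.5q_A.
By the same steps for A: q_A = 96.05 − 0.5q_C.
Plugging q_A into C's best response: q_C = 98.05 − 0.5(96.05 − 0.5q_C) ⇒ 0.75q_C = 50.025, so q_C = 66.7.
Then q_A = 96.05 − 0.5·66.7 = 62.7.
Total output: 66.7 + 62.7 = 129.4.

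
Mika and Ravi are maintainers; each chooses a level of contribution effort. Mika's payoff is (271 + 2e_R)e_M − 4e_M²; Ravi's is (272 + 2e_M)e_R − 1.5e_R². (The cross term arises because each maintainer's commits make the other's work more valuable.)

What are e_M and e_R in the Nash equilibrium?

Expanding Mika's payoff: 271e_M + 2e_Re_M − 4e_M².
∂π/∂e_M = 271 + 2e_R − 8e_M = 0, so e_M = 33.875 + 0.25e_R.
Likewise for Ravi: e_R = 272/3 + (2/3)e_M.
Solving the two reaction functions simultaneously: (1 − (0.25)(2/3))e_M = 33.875 + 0.25·(272/3), so (5/6)e_M = 1357/24 and e_M = 67.85.
Then e_R = 272/3 + (2/3)·67.85 = 135.9.

67.85, 135.9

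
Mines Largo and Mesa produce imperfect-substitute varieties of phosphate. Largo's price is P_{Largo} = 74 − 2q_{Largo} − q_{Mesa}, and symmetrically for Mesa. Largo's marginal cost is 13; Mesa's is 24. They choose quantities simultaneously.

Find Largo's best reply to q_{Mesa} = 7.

13.5

Mine Largo's profit: π = q_{Largo}(74 − 2q_{Largo} − q_{Mesa}) − 13q_{Largo}.
∂π/∂q_{Largo} = 61 − 4q_{Largo} − q_{Mesa} = 0 ⇒ q_{Largo} = 15.25 − 0.25q_{Mesa}.
At q_{Mesa} = 7: q_{Largo} = 15.25 − 0.25·7 = 13.5.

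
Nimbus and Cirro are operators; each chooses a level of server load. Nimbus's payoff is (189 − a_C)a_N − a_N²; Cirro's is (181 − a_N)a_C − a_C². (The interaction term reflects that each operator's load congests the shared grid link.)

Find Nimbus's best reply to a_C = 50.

69.5

Expanding Nimbus's payoff: 189a_N − a_Ca_N − a_N².
∂π/∂a_N = 189 − a_C − 2a_N = 0, so a_N = 94.5 − 0.5a_C.
At a_C = 50: a_N = 94.5 − 0.5·50 = 69.5.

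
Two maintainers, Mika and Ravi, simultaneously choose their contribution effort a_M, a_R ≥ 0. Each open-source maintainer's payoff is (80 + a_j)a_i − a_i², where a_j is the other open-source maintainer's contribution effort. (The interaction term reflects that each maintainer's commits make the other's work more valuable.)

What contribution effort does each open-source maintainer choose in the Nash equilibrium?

80

Mika's payoff is (80 + a_R)a_M − a_M².
∂π/∂a_M = 80 + a_R − 2a_M = 0, so a_M = 40 + 0.5a_R.
The game is symmetric, so in equilibrium a_R = a_M: the reaction function gives 0.5a_M = 40, hence a_M = 80.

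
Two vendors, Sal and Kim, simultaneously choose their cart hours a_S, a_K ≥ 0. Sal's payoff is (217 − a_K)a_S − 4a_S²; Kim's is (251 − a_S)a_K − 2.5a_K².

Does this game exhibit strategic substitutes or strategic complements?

strategic substitutes

Expanding Sal's payoff: 217a_S − a_Ka_S − 4a_S².
∂π/∂a_S = 217 − a_K − 8a_S = 0, so a_S = 27.125 − 0.125a_K.
The best-response slope da_S/da_K = −0.125 < 0: the reaction function is downward-sloping, so the choices are strategic substitutes.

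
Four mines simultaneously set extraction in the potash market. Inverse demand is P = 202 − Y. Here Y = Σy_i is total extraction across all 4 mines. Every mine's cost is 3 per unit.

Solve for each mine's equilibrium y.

39.8

A representative mine's profit is π_i = y_i(202 − Y) − 3y_i, with Y = y_i + Σ_{j≠i} y_j.
First-order condition: 199 − 2y_i − Σ_{j≠i} y_j = 0.
With identical mines, set every y_j = y: then 199 − 2y − 3y = 0, i.e. y = 199/5 = 39.8.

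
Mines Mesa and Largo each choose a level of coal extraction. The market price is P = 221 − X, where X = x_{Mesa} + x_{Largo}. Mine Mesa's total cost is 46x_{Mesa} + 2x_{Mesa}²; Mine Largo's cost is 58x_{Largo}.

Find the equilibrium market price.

Mine Mesa's profit: π = x_{Mesa}(221 − (x_{Mesa} + x_{Largo})) − 46x_{Mesa} − 2x_{Mesa}².
∂π/∂x_{Mesa} = 175 − 6x_{Mesa} − x_{Largo} = 0, so x_{Mesa} = 175/6 − (1/6)x_{Largo}.
For Largo: ∂π/∂x_{Largo} = 163 − 2x_{Largo} − x_{Mesa} = 0 ⇒ x_{Largo} = 81.5 − 0.5x_{Mesa}.
Solving the two reaction functions simultaneously: (1 − (−1/6)(−0.5))x_{Mesa} = 175/6 − (1/6)·81.5, so (11/12)x_{Mesa} = 187/12 and x_{Mesa} = 17.
Then x_{Largo} = 81.5 − 0.5·17 = 73.
Equilibrium price: P = 221 − 90 = 131.

131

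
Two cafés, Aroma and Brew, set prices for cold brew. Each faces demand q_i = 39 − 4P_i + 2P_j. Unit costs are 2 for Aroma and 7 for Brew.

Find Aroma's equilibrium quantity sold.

26

Aroma's profit: π = (P_{Aroma} − 2)(39 − 4P_{Aroma} + 2P_{Brew}).
∂π/∂P_{Aroma} = 47 − 8P_{Aroma} + 2P_{Brew} = 0 ⇒ P_{Aroma} = 5.875 + 0.25P_{Brew}.
Similarly P_{Brew} = 8.375 + 0.25P_{Aroma}.
Solving the two reaction functions simultaneously: (1 − (0.25)(0.25))P_{Aroma} = 5.875 + 0.25·8.375, so 0.9375P_{Aroma} = 255/32 and P_{Aroma} = 8.5.
Then P_{Brew} = 8.375 + 0.25·8.5 = 10.5.
q_{Aroma} = 39 − 4·8.5 + 2·10.5 = 26.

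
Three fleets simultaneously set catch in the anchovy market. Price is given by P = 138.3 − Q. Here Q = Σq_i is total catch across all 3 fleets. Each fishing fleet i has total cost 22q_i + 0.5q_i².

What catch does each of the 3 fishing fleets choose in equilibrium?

A representative fishing fleet's profit is π_i = q_i(138.3 − Q) − 22q_i − 0.5q_i², with Q = q_i + Σ_{j≠i} q_j.
First-order condition: 116.3 − 3q_i − Σ_{j≠i} q_j = 0.
In a symmetric equilibrium every fishing fleet chooses the same q, so Σ_{j≠i} q_j = 2q. The condition becomes 116.3 − 5q = 0, giving q = 116.3/5 = 23.26.

23.26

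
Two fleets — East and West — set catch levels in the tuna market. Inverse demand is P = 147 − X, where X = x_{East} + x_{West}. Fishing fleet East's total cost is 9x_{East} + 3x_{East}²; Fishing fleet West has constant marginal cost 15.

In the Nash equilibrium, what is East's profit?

Fishing fleet East's profit: π = x_{East}(147 − (x_{East} + x_{West})) − 9x_{East} − 3x_{East}².
∂π/∂x_{East} = 138 − 8x_{East} − x_{West} = 0, so x_{East} = 17.25 − 0.125x_{West}.
For West: ∂π/∂x_{West} = 132 − 2x_{West} − x_{East} = 0 ⇒ x_{West} = 66 − 0.5x_{East}.
Plugging x_{West} into East's best response: x_{East} = 17.25 − 0.125(66 − 0.5x_{East}) ⇒ 0.9375x_{East} = 9, so x_{East} = 9.6.
Then x_{West} = 66 − 0.5·9.6 = 61.2.
Price P = 147 − 70.8 = 76.2.
East's profit: (76.2 − 9)·9.6 − 3(9.6)² = 368.64.

368.64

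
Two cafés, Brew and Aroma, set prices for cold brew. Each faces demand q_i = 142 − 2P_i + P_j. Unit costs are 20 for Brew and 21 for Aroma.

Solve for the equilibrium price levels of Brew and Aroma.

60.8, 61.2

Brew's profit: π = (P_{Brew} − 20)(142 − 2P_{Brew} + P_{Aroma}).
∂π/∂P_{Brew} = 182 − 4P_{Brew} + P_{Aroma} = 0 ⇒ P_{Brew} = 45.5 + 0.25P_{Aroma}.
Similarly P_{Aroma} = 46 + 0.25P_{Brew}.
Plugging P_{Aroma} into Brew's best response: P_{Brew} = 45.5 + 0.25(46 + 0.25P_{Brew}) ⇒ 0.9375P_{Brew} = 57, so P_{Brew} = 60.8.
Then P_{Aroma} = 46 + 0.25·60.8 = 61.2.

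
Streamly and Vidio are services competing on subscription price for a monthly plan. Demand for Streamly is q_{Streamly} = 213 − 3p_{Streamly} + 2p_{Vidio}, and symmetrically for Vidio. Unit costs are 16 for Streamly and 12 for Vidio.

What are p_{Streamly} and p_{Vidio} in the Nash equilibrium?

64.5, 63

Streamly's profit: π = (p_{Streamly} − 16)(213 − 3p_{Streamly} + 2p_{Vidio}).
∂π/∂p_{Streamly} = 261 − 6p_{Streamly} + 2p_{Vidio} = 0 ⇒ p_{Streamly} = 43.5 + (1/3)p_{Vidio}.
Similarly p_{Vidio} = 41.5 + (1/3)p_{Streamly}.
Solving the two reaction functions simultaneously: (1 − (1/3)(1/3))p_{Streamly} = 43.5 + (1/3)·41.5, so (8/9)p_{Streamly} = 172/3 and p_{Streamly} = 64.5.
Then p_{Vidio} = 41.5 + (1/3)·64.5 = 63.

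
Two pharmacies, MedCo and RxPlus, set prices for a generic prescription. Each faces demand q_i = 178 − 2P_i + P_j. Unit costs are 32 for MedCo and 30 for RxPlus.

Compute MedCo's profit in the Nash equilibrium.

4685.12

MedCo's profit: π = (P_{MedCo} − 32)(178 − 2P_{MedCo} + P_{RxPlus}).
∂π/∂P_{MedCo} = 242 − 4P_{MedCo} + P_{RxPlus} = 0 ⇒ P_{MedCo} = 60.5 + 0.25P_{RxPlus}.
Similarly P_{RxPlus} = 59.5 + 0.25P_{MedCo}.
Solving the two reaction functions simultaneously: (1 − (0.25)(0.25))P_{MedCo} = 60.5 + 0.25·59.5, so 0.9375P_{MedCo} = 75.375 and P_{MedCo} = 80.4.
Then P_{RxPlus} = 59.5 + 0.25·80.4 = 79.6.
q_{MedCo} = 178 − 2·80.4 + 79.6 = 96.8.
Profit = (80.4 − 32)·96.8 = 4685.12.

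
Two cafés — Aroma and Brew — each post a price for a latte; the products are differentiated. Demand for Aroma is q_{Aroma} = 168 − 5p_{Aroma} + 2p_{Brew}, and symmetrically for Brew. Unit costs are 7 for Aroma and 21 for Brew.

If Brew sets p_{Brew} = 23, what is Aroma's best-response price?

24.9

Aroma's profit: π = (p_{Aroma} − 7)(168 − 5p_{Aroma} + 2p_{Brew}).
∂π/∂p_{Aroma} = 203 − 10p_{Aroma} + 2p_{Brew} = 0 ⇒ p_{Aroma} = 20.3 + 0.2p_{Brew}.
At p_{Brew} = 23: p_{Aroma} = 20.3 + 0.2·23 = 24.9.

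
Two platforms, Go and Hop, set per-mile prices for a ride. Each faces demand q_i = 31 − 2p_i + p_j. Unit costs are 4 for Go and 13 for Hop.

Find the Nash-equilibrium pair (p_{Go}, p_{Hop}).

Go's profit: π = (p_{Go} − 4)(31 − 2p_{Go} + p_{Hop}).
∂π/∂p_{Go} = 39 − 4p_{Go} + p_{Hop} = 0 ⇒ p_{Go} = 9.75 + 0.25p_{Hop}.
Similarly p_{Hop} = 14.25 + 0.25p_{Go}.
Plugging p_{Hop} into Go's best response: p_{Go} = 9.75 + 0.25(14.25 + 0.25p_{Go}) ⇒ 0.9375p_{Go} = 13.3125, so p_{Go} = 14.2.
Then p_{Hop} = 14.25 + 0.25·14.2 = 17.8.

14.2, 17.8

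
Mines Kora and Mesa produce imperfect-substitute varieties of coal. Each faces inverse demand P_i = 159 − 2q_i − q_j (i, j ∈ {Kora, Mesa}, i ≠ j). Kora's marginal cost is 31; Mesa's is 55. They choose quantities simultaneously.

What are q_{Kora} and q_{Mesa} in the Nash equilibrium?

27.2, 19.2

Mine Kora's profit: π = q_{Kora}(159 − 2q_{Kora} − q_{Mesa}) − 31q_{Kora}.
∂π/∂q_{Kora} = 128 − 4q_{Kora} − q_{Mesa} = 0 ⇒ q_{Kora} = 32 − 0.25q_{Mesa}.
Similarly q_{Mesa} = 26 − 0.25q_{Kora}.
Substituting the second reaction function into the first: q_{Kora} = 32 − 0.25(26 − 0.25q_{Kora}), which gives 0.9375q_{Kora} = 25.5 ⇒ q_{Kora} = 27.2.
Then q_{Mesa} = 26 − 0.25·27.2 = 19.2.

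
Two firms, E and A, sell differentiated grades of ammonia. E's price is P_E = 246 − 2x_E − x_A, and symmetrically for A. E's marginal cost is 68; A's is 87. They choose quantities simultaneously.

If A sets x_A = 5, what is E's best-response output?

43.25

Firm E's profit: π = x_E(246 − 2x_E − x_A) − 68x_E.
∂π/∂x_E = 178 − 4x_E − x_A = 0 ⇒ x_E = 44.5 − 0.25x_A.
At x_A = 5: x_E = 44.5 − 0.25·5 = 43.25.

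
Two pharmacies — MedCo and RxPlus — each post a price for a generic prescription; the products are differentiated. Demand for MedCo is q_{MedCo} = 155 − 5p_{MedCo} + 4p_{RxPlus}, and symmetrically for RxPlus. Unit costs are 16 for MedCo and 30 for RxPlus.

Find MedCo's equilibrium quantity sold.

132.5

MedCo's profit: π = (p_{MedCo} − 16)(155 − 5p_{MedCo} + 4p_{RxPlus}).
∂π/∂p_{MedCo} = 235 − 10p_{MedCo} + 4p_{RxPlus} = 0 ⇒ p_{MedCo} = 23.5 + 0.4p_{RxPlus}.
Similarly p_{RxPlus} = 30.5 + 0.4p_{MedCo}.
Substituting the second reaction function into the first: p_{MedCo} = 23.5 + 0.4(30.5 + 0.4p_{MedCo}), which gives 0.84p_{MedCo} = 35.7 ⇒ p_{MedCo} = 42.5.
Then p_{RxPlus} = 30.5 + 0.4·42.5 = 47.5.
q_{MedCo} = 155 − 5·42.5 + 4·47.5 = 132.5.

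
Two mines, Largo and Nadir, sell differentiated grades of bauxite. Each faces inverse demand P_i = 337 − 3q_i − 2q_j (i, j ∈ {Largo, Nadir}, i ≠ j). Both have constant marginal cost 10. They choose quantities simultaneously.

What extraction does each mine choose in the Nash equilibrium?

Mine Largo's profit: π = q_{Largo}(337 − 3q_{Largo} − 2q_{Nadir}) − 10q_{Largo}.
∂π/∂q_{Largo} = 327 − 6q_{Largo} − 2q_{Nadir} = 0 ⇒ q_{Largo} = 54.5 − (1/3)q_{Nadir}.
By symmetry q_{Nadir} = q_{Largo}; substituting into the reaction function, (4/3)q_{Largo} = 54.5 and q_{Largo} = 40.875.

40.875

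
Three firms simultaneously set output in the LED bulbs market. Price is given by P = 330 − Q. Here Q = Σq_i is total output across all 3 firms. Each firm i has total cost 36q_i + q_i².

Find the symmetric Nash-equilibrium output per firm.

A representative firm's profit is π_i = q_i(330 − Q) − 36q_i − q_i², with Q = q_i + Σ_{j≠i} q_j.
First-order condition: 294 − 4q_i − Σ_{j≠i} q_j = 0.
With identical firms, set every q_j = q: then 294 − 4q − 2q = 0, i.e. q = 294/6 = 49.

49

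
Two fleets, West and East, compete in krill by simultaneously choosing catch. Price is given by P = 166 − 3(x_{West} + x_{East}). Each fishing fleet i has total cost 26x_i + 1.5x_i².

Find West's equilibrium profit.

612.5

Fishing fleet West's profit: π = x_{West}(166 − 3(x_{West} + x_{East})) − 26x_{West} − 1.5x_{West}².
∂π/∂x_{West} = 140 − 9x_{West} − 3x_{East} = 0, so x_{West} = 140/9 − (1/3)x_{East}.
By symmetry x_{East} = x_{West}; substituting into the reaction function, (4/3)x_{West} = 140/9 and x_{West} = 35/3.
Price P = 166 − 3·(70/3) = 96.
West's profit: (96 − 26)·(35/3) − 1.5(35/3)² = 612.5.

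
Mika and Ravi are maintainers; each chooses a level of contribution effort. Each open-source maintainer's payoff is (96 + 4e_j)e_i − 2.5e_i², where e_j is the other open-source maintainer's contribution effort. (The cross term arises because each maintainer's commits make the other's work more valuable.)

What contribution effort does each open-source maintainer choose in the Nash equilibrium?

Mika's payoff is (96 + 4e_R)e_M − 2.5e_M².
∂π/∂e_M = 96 + 4e_R − 5e_M = 0, so e_M = 19.2 + 0.8e_R.
Setting e_M = e_R in the reaction function: e_M = 19.2 + 0.8e_M, so e_M = 19.2 / 0.2 = 96.

96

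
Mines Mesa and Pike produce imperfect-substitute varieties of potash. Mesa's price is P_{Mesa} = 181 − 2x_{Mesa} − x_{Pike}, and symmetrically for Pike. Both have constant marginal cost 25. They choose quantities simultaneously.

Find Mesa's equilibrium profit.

1946.88

Mine Mesa's profit: π = x_{Mesa}(181 − 2x_{Mesa} − x_{Pike}) − 25x_{Mesa}.
∂π/∂x_{Mesa} = 156 − 4x_{Mesa} − x_{Pike} = 0 ⇒ x_{Mesa} = 39 − 0.25x_{Pike}.
By symmetry x_{Pike} = x_{Mesa}; substituting into the reaction function, 1.25x_{Mesa} = 39 and x_{Mesa} = 31.2.
P_{Mesa} = 181 − 2·31.2 − 31.2 = 87.4.
Profit = (87.4 − 25)·31.2 = 1946.88.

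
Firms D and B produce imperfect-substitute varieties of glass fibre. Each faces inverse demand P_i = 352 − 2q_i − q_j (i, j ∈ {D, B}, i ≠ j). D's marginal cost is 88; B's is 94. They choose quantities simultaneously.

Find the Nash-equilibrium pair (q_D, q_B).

Firm D's profit: π = q_D(352 − 2q_D − q_B) − 88q_D.
∂π/∂q_D = 264 − 4q_D − q_B = 0 ⇒ q_D = 66 − 0.25q_B.
Similarly q_B = 64.5 − 0.25q_D.
Solving the two reaction functions simultaneously: (1 − (−0.25)(−0.25))q_D = 66 − 0.25·64.5, so 0.9375q_D = 49.875 and q_D = 53.2.
Then q_B = 64.5 − 0.25·53.2 = 51.2.

53.2, 51.2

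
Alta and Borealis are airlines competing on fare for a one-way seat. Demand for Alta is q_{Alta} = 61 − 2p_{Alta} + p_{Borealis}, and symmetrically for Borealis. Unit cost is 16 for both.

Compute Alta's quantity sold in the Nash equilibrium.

Alta's profit: π = (p_{Alta} − 16)(61 − 2p_{Alta} + p_{Borealis}).
∂π/∂p_{Alta} = 93 − 4p_{Alta} + p_{Borealis} = 0 ⇒ p_{Alta} = 23.25 + 0.25p_{Borealis}.
By symmetry p_{Borealis} = p_{Alta}; substituting into the reaction function, 0.75p_{Alta} = 23.25 and p_{Alta} = 31.
q_{Alta} = 61 − 2·31 + 31 = 30.

30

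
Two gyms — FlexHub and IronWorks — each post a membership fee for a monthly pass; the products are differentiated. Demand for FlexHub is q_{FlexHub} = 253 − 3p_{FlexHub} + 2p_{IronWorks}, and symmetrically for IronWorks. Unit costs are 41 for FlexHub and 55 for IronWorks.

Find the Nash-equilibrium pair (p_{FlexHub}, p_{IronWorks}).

FlexHub's profit: π = (p_{FlexHub} − 41)(253 − 3p_{FlexHub} + 2p_{IronWorks}).
∂π/∂p_{FlexHub} = 376 − 6p_{FlexHub} + 2p_{IronWorks} = 0 ⇒ p_{FlexHub} = 188/3 + (1/3)p_{IronWorks}.
Similarly p_{IronWorks} = 209/3 + (1/3)p_{FlexHub}.
Solving the two reaction functions simultaneously: (1 − (1/3)(1/3))p_{FlexHub} = 188/3 + (1/3)·(209/3), so (8/9)p_{FlexHub} = 773/9 and p_{FlexHub} = 96.625.
Then p_{IronWorks} = 209/3 + (1/3)·96.625 = 101.875.

96.625, 101.875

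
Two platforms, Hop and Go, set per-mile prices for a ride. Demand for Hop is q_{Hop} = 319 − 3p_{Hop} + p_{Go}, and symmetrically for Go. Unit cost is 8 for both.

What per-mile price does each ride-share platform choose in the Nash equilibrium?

Hop's profit: π = (p_{Hop} − 8)(319 − 3p_{Hop} + p_{Go}).
∂π/∂p_{Hop} = 343 − 6p_{Hop} + p_{Go} = 0 ⇒ p_{Hop} = 343/6 + (1/6)p_{Go}.
Setting p_{Hop} = p_{Go} in the reaction function: p_{Hop} = 343/6 + (1/6)p_{Hop}, so p_{Hop} = (343/6) / (5/6) = 68.6.

68.6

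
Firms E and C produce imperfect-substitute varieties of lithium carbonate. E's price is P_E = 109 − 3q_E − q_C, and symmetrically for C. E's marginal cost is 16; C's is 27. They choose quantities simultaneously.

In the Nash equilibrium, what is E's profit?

Firm E's profit: π = q_E(109 − 3q_E − q_C) − 16q_E.
∂π/∂q_E = 93 − 6q_E − q_C = 0 ⇒ q_E = 15.5 − (1/6)q_C.
Similarly q_C = 41/3 − (1/6)q_E.
Substituting the second reaction function into the first: q_E = 15.5 − (1/6)(41/3 − (1/6)q_E), which gives (35/36)q_E = 119/9 ⇒ q_E = 13.6.
Then q_C = 41/3 − (1/6)·13.6 = 11.4.
P_E = 109 − 3·13.6 − 11.4 = 56.8.
Profit = (56.8 − 16)·13.6 = 554.88.

554.88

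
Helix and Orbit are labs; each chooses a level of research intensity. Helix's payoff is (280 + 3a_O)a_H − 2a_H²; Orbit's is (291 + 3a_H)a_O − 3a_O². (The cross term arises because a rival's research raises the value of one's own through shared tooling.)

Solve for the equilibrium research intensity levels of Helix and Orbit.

170.2, 133.6

Expanding Helix's payoff: 280a_H + 3a_Oa_H − 2a_H².
∂π/∂a_H = 280 + 3a_O − 4a_H = 0, so a_H = 70 + 0.75a_O.
Likewise for Orbit: a_O = 48.5 + 0.5a_H.
Plugging a_O into Helix's best response: a_H = 70 + 0.75(48.5 + 0.5a_H) ⇒ 0.625a_H = 106.375, so a_H = 170.2.
Then a_O = 48.5 + 0.5·170.2 = 133.6.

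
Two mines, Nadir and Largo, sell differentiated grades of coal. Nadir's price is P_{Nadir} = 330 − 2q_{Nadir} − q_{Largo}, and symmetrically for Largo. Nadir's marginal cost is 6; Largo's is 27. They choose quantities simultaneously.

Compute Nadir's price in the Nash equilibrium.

Mine Nadir's profit: π = q_{Nadir}(330 − 2q_{Nadir} − q_{Largo}) − 6q_{Nadir}.
∂π/∂q_{Nadir} = 324 − 4q_{Nadir} − q_{Largo} = 0 ⇒ q_{Nadir} = 81 − 0.25q_{Largo}.
Similarly q_{Largo} = 75.75 − 0.25q_{Nadir}.
Solving the two reaction functions simultaneously: (1 − (−0.25)(−0.25))q_{Nadir} = 81 − 0.25·75.75, so 0.9375q_{Nadir} = 62.0625 and q_{Nadir} = 66.2.
Then q_{Largo} = 75.75 − 0.25·66.2 = 59.2.
P_{Nadir} = 330 − 2·66.2 − 59.2 = 138.4.

138.4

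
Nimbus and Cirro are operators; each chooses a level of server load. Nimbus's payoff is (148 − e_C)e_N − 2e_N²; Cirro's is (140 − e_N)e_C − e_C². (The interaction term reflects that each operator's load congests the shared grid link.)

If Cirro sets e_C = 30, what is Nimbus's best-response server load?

29.5

Expanding Nimbus's payoff: 148e_N − e_Ce_N − 2e_N².
∂π/∂e_N = 148 − e_C − 4e_N = 0, so e_N = 37 − 0.25e_C.
At e_C = 30: e_N = 37 − 0.25·30 = 29.5.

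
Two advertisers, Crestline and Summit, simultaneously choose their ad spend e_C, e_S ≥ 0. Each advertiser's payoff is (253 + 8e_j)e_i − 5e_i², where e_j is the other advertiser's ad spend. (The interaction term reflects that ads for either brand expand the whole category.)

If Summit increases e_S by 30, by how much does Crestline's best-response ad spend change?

Crestline's payoff is (253 + 8e_S)e_C − 5e_C².
∂π/∂e_C = 253 + 8e_S − 10e_C = 0, so e_C = 25.3 + 0.8e_S.
The reaction-function slope is 0.8, so a 30-unit rise in e_S moves e_C by 0.8 × 30 = 24. Crestline's best response rises — the actions are strategic complements.

24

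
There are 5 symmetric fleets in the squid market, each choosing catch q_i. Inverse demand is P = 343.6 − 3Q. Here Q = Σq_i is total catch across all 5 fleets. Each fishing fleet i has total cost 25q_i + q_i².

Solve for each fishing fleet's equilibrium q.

15.93

A representative fishing fleet's profit is π_i = q_i(343.6 − 3Q) − 25q_i − q_i², with Q = q_i + Σ_{j≠i} q_j.
First-order condition: 318.6 − 8q_i − 3Σ_{j≠i} q_j = 0.
Imposing symmetry (q_j = q for all j) turns Σ_{j≠i} q_j into 4q, so 318.6 = 20q and q = 15.93.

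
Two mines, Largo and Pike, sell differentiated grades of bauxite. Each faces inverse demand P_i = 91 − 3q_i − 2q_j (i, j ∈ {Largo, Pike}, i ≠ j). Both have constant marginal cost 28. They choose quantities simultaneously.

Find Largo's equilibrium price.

51.625

Mine Largo's profit: π = q_{Largo}(91 − 3q_{Largo} − 2q_{Pike}) − 28q_{Largo}.
∂π/∂q_{Largo} = 63 − 6q_{Largo} − 2q_{Pike} = 0 ⇒ q_{Largo} = 10.5 − (1/3)q_{Pike}.
The game is symmetric, so in equilibrium q_{Pike} = q_{Largo}: the reaction function gives (4/3)q_{Largo} = 10.5, hence q_{Largo} = 7.875.
P_{Largo} = 91 − 3·7.875 − 2·7.875 = 51.625.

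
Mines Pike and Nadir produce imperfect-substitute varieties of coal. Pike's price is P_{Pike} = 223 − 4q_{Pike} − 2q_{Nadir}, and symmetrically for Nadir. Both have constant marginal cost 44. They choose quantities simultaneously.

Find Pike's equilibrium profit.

Mine Pike's profit: π = q_{Pike}(223 − 4q_{Pike} − 2q_{Nadir}) − 44q_{Pike}.
∂π/∂q_{Pike} = 179 − 8q_{Pike} − 2q_{Nadir} = 0 ⇒ q_{Pike} = 22.375 − 0.25q_{Nadir}.
The game is symmetric, so in equilibrium q_{Nadir} = q_{Pike}: the reaction function gives 1.25q_{Pike} = 22.375, hence q_{Pike} = 17.9.
P_{Pike} = 223 − 4·17.9 − 2·17.9 = 115.6.
Profit = (115.6 − 44)·17.9 = 1281.64.

1281.64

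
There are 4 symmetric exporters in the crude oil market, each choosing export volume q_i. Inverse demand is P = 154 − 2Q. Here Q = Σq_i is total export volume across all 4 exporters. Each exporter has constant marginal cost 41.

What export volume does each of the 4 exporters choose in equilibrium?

11.3

A representative exporter's profit is π_i = q_i(154 − 2Q) − 41q_i, with Q = q_i + Σ_{j≠i} q_j.
First-order condition: 113 − 4q_i − 2Σ_{j≠i} q_j = 0.
In a symmetric equilibrium every exporter chooses the same q, so Σ_{j≠i} q_j = 3q. The condition becomes 113 − 10q = 0, giving q = 113/10 = 11.3.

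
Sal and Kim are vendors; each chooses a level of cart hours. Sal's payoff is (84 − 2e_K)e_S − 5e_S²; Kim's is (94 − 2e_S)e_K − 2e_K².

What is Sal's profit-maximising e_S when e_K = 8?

Expanding Sal's payoff: 84e_S − 2e_Ke_S − 5e_S².
∂π/∂e_S = 84 − 2e_K − 10e_S = 0, so e_S = 8.4 − 0.2e_K.
At e_K = 8: e_S = 8.4 − 0.2·8 = 6.8.

6.8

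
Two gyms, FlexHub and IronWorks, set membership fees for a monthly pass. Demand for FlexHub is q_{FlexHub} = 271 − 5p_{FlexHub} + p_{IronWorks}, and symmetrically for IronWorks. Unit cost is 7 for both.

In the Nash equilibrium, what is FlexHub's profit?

3645

FlexHub's profit: π = (p_{FlexHub} − 7)(271 − 5p_{FlexHub} + p_{IronWorks}).
∂π/∂p_{FlexHub} = 306 − 10p_{FlexHub} + p_{IronWorks} = 0 ⇒ p_{FlexHub} = 30.6 + 0.1p_{IronWorks}.
Setting p_{FlexHub} = p_{IronWorks} in the reaction function: p_{FlexHub} = 30.6 + 0.1p_{FlexHub}, so p_{FlexHub} = 30.6 / 0.9 = 34.
q_{FlexHub} = 271 − 5·34 + 34 = 135.
Profit = (34 − 7)·135 = 3645.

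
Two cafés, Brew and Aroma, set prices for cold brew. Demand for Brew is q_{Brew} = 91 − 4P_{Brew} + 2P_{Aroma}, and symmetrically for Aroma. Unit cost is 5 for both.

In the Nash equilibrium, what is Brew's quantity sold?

54

Brew's profit: π = (P_{Brew} − 5)(91 − 4P_{Brew} + 2P_{Aroma}).
∂π/∂P_{Brew} = 111 − 8P_{Brew} + 2P_{Aroma} = 0 ⇒ P_{Brew} = 13.875 + 0.25P_{Aroma}.
Setting P_{Brew} = P_{Aroma} in the reaction function: P_{Brew} = 13.875 + 0.25P_{Brew}, so P_{Brew} = 13.875 / 0.75 = 18.5.
q_{Brew} = 91 − 4·18.5 + 2·18.5 = 54.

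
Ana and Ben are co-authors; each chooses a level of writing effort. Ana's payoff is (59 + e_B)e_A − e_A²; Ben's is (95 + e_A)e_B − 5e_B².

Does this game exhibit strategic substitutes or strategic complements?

strategic complements

Expanding Ana's payoff: 59e_A + e_Be_A − e_A².
∂π/∂e_A = 59 + e_B − 2e_A = 0, so e_A = 29.5 + 0.5e_B.
The best-response slope de_A/de_B = 0.5 > 0: the reaction function is upward-sloping, so the choices are strategic complements.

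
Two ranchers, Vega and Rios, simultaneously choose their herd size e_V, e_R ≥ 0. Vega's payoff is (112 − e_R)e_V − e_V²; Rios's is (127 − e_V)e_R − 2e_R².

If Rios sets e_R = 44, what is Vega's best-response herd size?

Expanding Vega's payoff: 112e_V − e_Re_V − e_V².
∂π/∂e_V = 112 − e_R − 2e_V = 0, so e_V = 56 − 0.5e_R.
At e_R = 44: e_V = 56 − 0.5·44 = 34.

34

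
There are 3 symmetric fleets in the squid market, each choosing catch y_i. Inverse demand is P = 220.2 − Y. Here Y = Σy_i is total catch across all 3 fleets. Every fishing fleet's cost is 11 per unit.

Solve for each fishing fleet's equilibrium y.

A representative fishing fleet's profit is π_i = y_i(220.2 − Y) − 11y_i, with Y = y_i + Σ_{j≠i} y_j.
First-order condition: 209.2 − 2y_i − Σ_{j≠i} y_j = 0.
In a symmetric equilibrium every fishing fleet chooses the same y, so Σ_{j≠i} y_j = 2y. The condition becomes 209.2 − 4y = 0, giving y = 209.2/4 = 52.3.

52.3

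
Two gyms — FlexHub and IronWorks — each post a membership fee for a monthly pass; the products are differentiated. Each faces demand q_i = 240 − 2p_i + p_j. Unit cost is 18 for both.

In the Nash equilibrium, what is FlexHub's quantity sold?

FlexHub's profit: π = (p_{FlexHub} − 18)(240 − 2p_{FlexHub} + p_{IronWorks}).
∂π/∂p_{FlexHub} = 276 − 4p_{FlexHub} + p_{IronWorks} = 0 ⇒ p_{FlexHub} = 69 + 0.25p_{IronWorks}.
Setting p_{FlexHub} = p_{IronWorks} in the reaction function: p_{FlexHub} = 69 + 0.25p_{FlexHub}, so p_{FlexHub} = 69 / 0.75 = 92.
q_{FlexHub} = 240 − 2·92 + 92 = 148.

148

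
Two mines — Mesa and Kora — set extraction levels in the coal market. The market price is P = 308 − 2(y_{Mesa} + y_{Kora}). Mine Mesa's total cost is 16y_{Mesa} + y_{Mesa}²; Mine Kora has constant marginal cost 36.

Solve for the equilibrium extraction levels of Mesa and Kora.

31.2, 52.4

Mine Mesa's profit: π = y_{Mesa}(308 − 2(y_{Mesa} + y_{Kora})) − 16y_{Mesa} − y_{Mesa}².
∂π/∂y_{Mesa} = 292 − 6y_{Mesa} − 2y_{Kora} = 0, so y_{Mesa} = 146/3 − (1/3)y_{Kora}.
For Kora: ∂π/∂y_{Kora} = 272 − 4y_{Kora} − 2y_{Mesa} = 0 ⇒ y_{Kora} = 68 − 0.5y_{Mesa}.
Plugging y_{Kora} into Mesa's best response: y_{Mesa} = 146/3 − (1/3)(68 − 0.5y_{Mesa}) ⇒ (5/6)y_{Mesa} = 26, so y_{Mesa} = 31.2.
Then y_{Kora} = 68 − 0.5·31.2 = 52.4.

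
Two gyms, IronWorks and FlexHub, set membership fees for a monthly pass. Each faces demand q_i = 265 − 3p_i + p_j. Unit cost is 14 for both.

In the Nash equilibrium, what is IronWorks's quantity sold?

IronWorks's profit: π = (p_{IronWorks} − 14)(265 − 3p_{IronWorks} + p_{FlexHub}).
∂π/∂p_{IronWorks} = 307 − 6p_{IronWorks} + p_{FlexHub} = 0 ⇒ p_{IronWorks} = 307/6 + (1/6)p_{FlexHub}.
Setting p_{IronWorks} = p_{FlexHub} in the reaction function: p_{IronWorks} = 307/6 + (1/6)p_{IronWorks}, so p_{IronWorks} = (307/6) / (5/6) = 61.4.
q_{IronWorks} = 265 − 3·61.4 + 61.4 = 142.2.

142.2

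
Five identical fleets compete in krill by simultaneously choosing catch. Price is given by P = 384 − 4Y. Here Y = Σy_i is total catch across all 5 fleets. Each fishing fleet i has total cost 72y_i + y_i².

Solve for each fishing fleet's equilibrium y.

12

A representative fishing fleet's profit is π_i = y_i(384 − 4Y) − 72y_i − y_i², with Y = y_i + Σ_{j≠i} y_j.
First-order condition: 312 − 10y_i − 4Σ_{j≠i} y_j = 0.
Imposing symmetry (y_j = y for all j) turns Σ_{j≠i} y_j into 4y, so 312 = 26y and y = 12.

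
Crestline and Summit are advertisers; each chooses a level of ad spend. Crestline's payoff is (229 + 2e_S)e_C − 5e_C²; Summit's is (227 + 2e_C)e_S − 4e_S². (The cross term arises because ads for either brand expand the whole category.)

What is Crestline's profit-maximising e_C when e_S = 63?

35.5

Expanding Crestline's payoff: 229e_C + 2e_Se_C − 5e_C².
∂π/∂e_C = 229 + 2e_S − 10e_C = 0, so e_C = 22.9 + 0.2e_S.
At e_S = 63: e_C = 22.9 + 0.2·63 = 35.5.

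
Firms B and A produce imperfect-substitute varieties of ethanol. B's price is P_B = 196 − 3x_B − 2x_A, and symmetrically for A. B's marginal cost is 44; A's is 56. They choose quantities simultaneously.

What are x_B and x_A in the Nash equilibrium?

Firm B's profit: π = x_B(196 − 3x_B − 2x_A) − 44x_B.
∂π/∂x_B = 152 − 6x_B − 2x_A = 0 ⇒ x_B = 76/3 − (1/3)x_A.
Similarly x_A = 70/3 − (1/3)x_B.
Plugging x_A into B's best response: x_B = 76/3 − (1/3)(70/3 − (1/3)x_B) ⇒ (8/9)x_B = 158/9, so x_B = 19.75.
Then x_A = 70/3 − (1/3)·19.75 = 16.75.

19.75, 16.75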